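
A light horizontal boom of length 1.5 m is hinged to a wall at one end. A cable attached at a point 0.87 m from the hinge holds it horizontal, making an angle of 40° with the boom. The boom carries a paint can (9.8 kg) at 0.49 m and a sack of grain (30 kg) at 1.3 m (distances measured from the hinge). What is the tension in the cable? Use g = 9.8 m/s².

T ≈ 768 N

Sum moments about the hinge (the unknown hinge reaction has zero arm there).
Paint can: 9.8 × 9.8 = 96.04 N down at 0.49 m → arm 0.49 m, τ = 96.04 × 0.49 = 47.06 N·m clockwise.
Sack of grain: 30 × 9.8 = 294 N down at 1.3 m → arm 1.3 m, τ = 294 × 1.3 = 382.2 N·m clockwise.
Total clockwise load moment = 429.3 N·m.
The cable tension T acts at 0.87 m; only its component perpendicular to the boom, T sinθ, produces torque. sin 40° = 0.6428.
For rotational equilibrium, T × 0.87 × 0.6428 = 429.3, so T = 429.3 / 0.5592 = 768 N.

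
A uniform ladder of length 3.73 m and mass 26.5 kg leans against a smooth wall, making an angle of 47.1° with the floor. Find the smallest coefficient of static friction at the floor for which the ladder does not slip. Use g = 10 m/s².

Taking torques about the foot of the ladder:
Ladder weight 26.5×10 = 265 N acts at 1.865 m along the ladder; its horizontal arm is 1.865·cos47.1° = 1.27 m → τ = 336.6 N·m clockwise.
Wall normal N acts horizontally at the top; its moment arm is the height L sinθ = 3.73·sin47.1° = 2.732 m, counterclockwise.
Στ = 0 ⇒ N × 2.732 = 336.6 ⇒ N = 123.2 N.
ΣFx = 0 ⇒ f = N_wall = 123.2 N. ΣFy = 0 ⇒ N_floor = 265 N.
μ_min = f / N_floor = 123.2 / 265 = 0.465.

μ_min ≈ 0.465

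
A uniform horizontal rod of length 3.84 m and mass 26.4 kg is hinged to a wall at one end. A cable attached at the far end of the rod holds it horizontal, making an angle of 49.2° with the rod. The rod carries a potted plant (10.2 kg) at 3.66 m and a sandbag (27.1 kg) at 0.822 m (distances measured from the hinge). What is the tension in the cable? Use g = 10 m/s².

Take moments about the hinge.
Beam weight: 26.4 × 10 = 264 N down at 1.92 m → arm 1.92 m, τ = 264 × 1.92 = 506.9 N·m clockwise.
Potted plant: 10.2 × 10 = 102 N down at 3.66 m → arm 3.66 m, τ = 102 × 3.66 = 373.3 N·m clockwise.
Sandbag: 27.1 × 10 = 271 N down at 0.822 m → arm 0.822 m, τ = 271 × 0.822 = 222.8 N·m clockwise.
Total clockwise load moment = 1103 N·m.
The cable tension T acts at 3.84 m; only its component perpendicular to the rod, T sinθ, produces torque. sin 49.2° = 0.757.
Balancing moments: T × 3.84 × 0.757 = 1103, giving T = 1103 / 2.907 = 379 N.

T ≈ 379 N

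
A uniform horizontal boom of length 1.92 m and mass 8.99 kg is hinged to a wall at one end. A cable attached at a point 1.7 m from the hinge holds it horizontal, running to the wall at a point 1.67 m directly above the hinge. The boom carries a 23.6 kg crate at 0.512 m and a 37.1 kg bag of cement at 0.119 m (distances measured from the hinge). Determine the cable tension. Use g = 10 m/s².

T ≈ 211 N

Choose the hinge as the axis so the unknown hinge reaction has zero arm there.
Beam weight: 8.99 × 10 = 89.9 N down at 0.96 m → arm 0.96 m, τ = 89.9 × 0.96 = 86.3 N·m clockwise.
Crate: 23.6 × 10 = 236 N down at 0.512 m → arm 0.512 m, τ = 236 × 0.512 = 120.8 N·m clockwise.
Bag of cement: 37.1 × 10 = 371 N down at 0.119 m → arm 0.119 m, τ = 371 × 0.119 = 44.15 N·m clockwise.
Total clockwise load moment = 251.2 N·m.
The cable tension T acts at 1.7 m; only its component perpendicular to the boom, T sinθ, produces torque. sinθ = h/√(h²+d²) = 1.67/√(1.67²+1.7²) = 0.7008.
Balancing moments: T × 1.7 × 0.7008 = 251.2, giving T = 251.2 / 1.191 = 211 N.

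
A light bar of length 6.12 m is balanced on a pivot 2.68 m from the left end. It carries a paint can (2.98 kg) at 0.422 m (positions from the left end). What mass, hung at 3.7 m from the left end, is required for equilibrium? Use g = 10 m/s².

Sum moments about the pivot (at 2.68 m from the left end) (the support reaction has zero arm there).
Paint can: 2.98 × 10 = 29.8 N down at 0.422 m → arm 2.258 m, τ = 29.8 × 2.258 = 67.29 N·m counterclockwise.
Net moment of known loads = 67.29 N·m counterclockwise.
An unknown mass m at 3.7 m has arm 1.02 m; its moment is m·g·1.02 clockwise.
Setting net torque to zero: m × 10 × 1.02 = 67.29 → m = 67.29 / (10 × 1.02) = 6.6 kg.

m ≈ 6.6 kg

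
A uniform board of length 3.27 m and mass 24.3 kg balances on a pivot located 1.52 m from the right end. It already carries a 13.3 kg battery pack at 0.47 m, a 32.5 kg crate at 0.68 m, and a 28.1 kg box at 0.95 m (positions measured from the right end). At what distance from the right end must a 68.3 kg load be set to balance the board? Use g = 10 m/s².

Taking torques about the pivot (at 1.52 m from the right end):
Beam weight: 24.3 × 10 = 243 N down at 1.635 m → arm 0.115 m, τ = 243 × 0.115 = 27.95 N·m counterclockwise.
Battery pack: 13.3 × 10 = 133 N down at 0.47 m → arm 1.05 m, τ = 133 × 1.05 = 139.7 N·m clockwise.
Crate: 32.5 × 10 = 325 N down at 0.68 m → arm 0.84 m, τ = 325 × 0.84 = 273 N·m clockwise.
Box: 28.1 × 10 = 281 N down at 0.95 m → arm 0.57 m, τ = 281 × 0.57 = 160.2 N·m clockwise.
Net moment of existing loads = 545 N·m clockwise.
The load weighs 68.3 × 10 = 683 N and must supply an equal counterclockwise moment, so its lever arm about the pivot is 545 / 683 = 0.798 m.
That puts it at 1.52 + 0.798 = 2.32 m from the right end.

x ≈ 2.32 m from the right end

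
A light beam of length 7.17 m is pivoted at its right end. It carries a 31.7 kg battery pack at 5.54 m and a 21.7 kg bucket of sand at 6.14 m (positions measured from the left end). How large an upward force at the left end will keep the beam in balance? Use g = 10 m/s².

F ≈ 103 N

About the right end:
Battery pack: 31.7 × 10 = 317 N down at 5.54 m → arm 1.63 m, τ = 317 × 1.63 = 516.7 N·m counterclockwise.
Bucket of sand: 21.7 × 10 = 217 N down at 6.14 m → arm 1.03 m, τ = 217 × 1.03 = 223.5 N·m counterclockwise.
Net moment of the loads = 740.2 N·m counterclockwise.
The upward force F acts at the left end, arm 7.17 m, giving F × 7.17 clockwise.
Στ = 0 ⇒ F × 7.17 = 740.2 ⇒ F = 740.2 / 7.17 = 103 N.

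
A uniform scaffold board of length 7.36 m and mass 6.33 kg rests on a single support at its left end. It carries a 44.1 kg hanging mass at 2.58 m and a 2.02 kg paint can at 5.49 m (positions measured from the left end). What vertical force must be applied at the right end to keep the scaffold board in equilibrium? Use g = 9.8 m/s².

F ≈ 197 N

Sum moments about the left end (the unknown pivot reaction has zero arm there).
Beam weight: 6.33 × 9.8 = 62.03 N down at 3.68 m → arm 3.68 m, τ = 62.03 × 3.68 = 228.3 N·m clockwise.
Hanging mass: 44.1 × 9.8 = 432.2 N down at 2.58 m → arm 2.58 m, τ = 432.2 × 2.58 = 1115 N·m clockwise.
Paint can: 2.02 × 9.8 = 19.8 N down at 5.49 m → arm 5.49 m, τ = 19.8 × 5.49 = 108.7 N·m clockwise.
Net moment of the loads = 1452 N·m clockwise.
The upward force F acts at the right end, arm 7.36 m, giving F × 7.36 counterclockwise.
Στ = 0 ⇒ F × 7.36 = 1452 ⇒ F = 1452 / 7.36 = 197 N.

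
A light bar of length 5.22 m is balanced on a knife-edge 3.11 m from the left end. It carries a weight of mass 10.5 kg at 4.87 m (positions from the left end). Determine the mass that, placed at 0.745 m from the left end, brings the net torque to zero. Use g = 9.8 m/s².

m ≈ 7.81 kg

Taking torques about the knife-edge (at 3.11 m from the left end):
Weight: 10.5 × 9.8 = 102.9 N down at 4.87 m → arm 1.76 m, τ = 102.9 × 1.76 = 181.1 N·m clockwise.
Net moment of known loads = 181.1 N·m clockwise.
An unknown mass m at 0.745 m has arm 2.365 m; its moment is m·g·2.365 counterclockwise.
Balancing moments: m × 9.8 × 2.365 = 181.1, giving m = 181.1 / (9.8 × 2.365) = 7.81 kg.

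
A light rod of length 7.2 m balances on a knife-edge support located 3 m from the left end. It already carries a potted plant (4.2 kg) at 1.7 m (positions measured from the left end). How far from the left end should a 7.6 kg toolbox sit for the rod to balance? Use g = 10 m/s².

Choose the knife-edge support (at 3 m from the left end) as the axis so the support reaction has zero arm there.
Potted plant: 4.2 × 10 = 42 N down at 1.7 m → arm 1.3 m, τ = 42 × 1.3 = 54.6 N·m counterclockwise.
Net moment of existing loads = 54.6 N·m counterclockwise.
The toolbox weighs 7.6 × 10 = 76 N and must supply an equal clockwise moment, so its lever arm about the knife-edge support is 54.6 / 76 = 0.718 m.
That puts it at 3 + 0.718 = 3.72 m from the left end.

x ≈ 3.72 m from the left end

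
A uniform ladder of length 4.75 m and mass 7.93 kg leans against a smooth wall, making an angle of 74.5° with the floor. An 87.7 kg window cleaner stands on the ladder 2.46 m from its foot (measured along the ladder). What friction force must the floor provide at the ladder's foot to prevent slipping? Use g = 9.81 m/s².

Sum moments about the foot of the ladder (the floor normal and friction both act there and drop out).
Ladder weight 7.93×9.81 = 77.79 N acts at 2.375 m along the ladder; its horizontal arm is 2.375·cos74.5° = 0.6347 m → τ = 49.37 N·m clockwise.
Window cleaner: 87.7×9.81 = 860.3 N at 2.46 m → arm 0.6574 m → τ = 565.6 N·m clockwise.
Wall normal N acts horizontally at the top; its moment arm is the height L sinθ = 4.75·sin74.5° = 4.577 m, counterclockwise.
Setting net torque to zero: N × 4.577 = 615 → N = 134 N.
ΣFx = 0: friction at the foot balances the wall's push, so f = N_wall = 134 N.

f ≈ 134 N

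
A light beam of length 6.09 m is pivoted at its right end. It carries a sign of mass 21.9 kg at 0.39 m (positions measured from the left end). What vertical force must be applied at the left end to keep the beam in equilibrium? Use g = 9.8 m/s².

Taking torques about the right end:
Sign: 21.9 × 9.8 = 214.6 N down at 0.39 m → arm 5.7 m, τ = 214.6 × 5.7 = 1223 N·m counterclockwise.
Net moment of the loads = 1223 N·m counterclockwise.
The upward force F acts at the left end, arm 6.09 m, giving F × 6.09 clockwise.
Balancing moments: F × 6.09 = 1223, giving F = 1223 / 6.09 = 201 N.

F ≈ 201 N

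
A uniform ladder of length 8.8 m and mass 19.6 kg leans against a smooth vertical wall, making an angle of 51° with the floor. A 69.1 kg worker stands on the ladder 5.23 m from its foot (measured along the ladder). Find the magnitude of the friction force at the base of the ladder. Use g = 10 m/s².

f ≈ 412 N

Sum moments about the foot of the ladder (the floor normal and friction both act there and drop out).
Ladder weight 19.6×10 = 196 N acts at 4.4 m along the ladder; its horizontal arm is 4.4·cos51° = 2.769 m → τ = 542.7 N·m clockwise.
Worker: 69.1×10 = 691 N at 5.23 m → arm 3.291 m → τ = 2274 N·m clockwise.
Wall normal N acts horizontally at the top; its moment arm is the height L sinθ = 8.8·sin51° = 6.839 m, counterclockwise.
Στ = 0 ⇒ N × 6.839 = 2817 ⇒ N = 412 N.
ΣFx = 0: friction at the foot balances the wall's push, so f = N_wall = 412 N.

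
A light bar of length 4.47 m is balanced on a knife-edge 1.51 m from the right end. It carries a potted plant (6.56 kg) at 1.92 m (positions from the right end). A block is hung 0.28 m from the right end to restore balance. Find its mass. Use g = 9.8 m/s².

Sum moments about the knife-edge (at 1.51 m from the right end) (the support reaction has zero arm there).
Potted plant: 6.56 × 9.8 = 64.29 N down at 1.92 m → arm 0.41 m, τ = 64.29 × 0.41 = 26.36 N·m counterclockwise.
Net moment of known loads = 26.36 N·m counterclockwise.
An unknown mass m at 0.28 m has arm 1.23 m; its moment is m·g·1.23 clockwise.
Στ = 0 ⇒ m × 9.8 × 1.23 = 26.36 ⇒ m = 26.36 / (9.8 × 1.23) = 2.19 kg.

m ≈ 2.19 kg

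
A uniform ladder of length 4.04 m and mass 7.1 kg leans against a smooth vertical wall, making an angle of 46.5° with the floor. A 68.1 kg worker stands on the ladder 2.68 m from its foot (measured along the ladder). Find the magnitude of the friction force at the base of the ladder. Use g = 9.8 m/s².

f ≈ 453 N

Sum moments about the foot of the ladder (the floor normal and friction both act there and drop out).
Ladder weight 7.1×9.8 = 69.58 N acts at 2.02 m along the ladder; its horizontal arm is 2.02·cos46.5° = 1.39 m → τ = 96.72 N·m clockwise.
Worker: 68.1×9.8 = 667.4 N at 2.68 m → arm 1.845 m → τ = 1231 N·m clockwise.
Wall normal N acts horizontally at the top; its moment arm is the height L sinθ = 4.04·sin46.5° = 2.931 m, counterclockwise.
Setting net torque to zero: N × 2.931 = 1328 → N = 453 N.
ΣFx = 0: friction at the foot balances the wall's push, so f = N_wall = 453 N.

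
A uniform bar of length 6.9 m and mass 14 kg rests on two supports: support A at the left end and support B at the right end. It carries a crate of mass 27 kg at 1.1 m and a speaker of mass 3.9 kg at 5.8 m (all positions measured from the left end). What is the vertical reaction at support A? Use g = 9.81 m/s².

Sum moments about support B (its reaction then has zero moment arm).
Beam weight: 14 × 9.81 = 137.3 N down at 3.45 m → arm 3.45 m, τ = 137.3 × 3.45 = 473.7 N·m counterclockwise.
Crate: 27 × 9.81 = 264.9 N down at 1.1 m → arm 5.8 m, τ = 264.9 × 5.8 = 1536 N·m counterclockwise.
Speaker: 3.9 × 9.81 = 38.26 N down at 5.8 m → arm 1.1 m, τ = 38.26 × 1.1 = 42.09 N·m counterclockwise.
Net load moment about support B = 2052 N·m counterclockwise.
Reaction R at support A is upward at 0 m, arm 6.9 m → moment R × 6.9 clockwise.
Balancing moments: R × 6.9 = 2052, giving R = 297 N.

R_A ≈ 297 N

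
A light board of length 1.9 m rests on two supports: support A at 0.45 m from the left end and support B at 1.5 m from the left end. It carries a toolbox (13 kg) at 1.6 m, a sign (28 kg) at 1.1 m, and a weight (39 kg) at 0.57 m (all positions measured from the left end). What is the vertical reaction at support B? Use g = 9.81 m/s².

Taking torques about support A:
Toolbox: 13 × 9.81 = 127.5 N down at 1.6 m → arm 1.15 m, τ = 127.5 × 1.15 = 146.6 N·m clockwise.
Sign: 28 × 9.81 = 274.7 N down at 1.1 m → arm 0.65 m, τ = 274.7 × 0.65 = 178.6 N·m clockwise.
Weight: 39 × 9.81 = 382.6 N down at 0.57 m → arm 0.12 m, τ = 382.6 × 0.12 = 45.91 N·m clockwise.
Net load moment about support A = 371.1 N·m clockwise.
Reaction R at support B is upward at 1.5 m, arm 1.05 m → moment R × 1.05 counterclockwise.
Setting net torque to zero: R × 1.05 = 371.1 → R = 353 N.

R_B ≈ 353 N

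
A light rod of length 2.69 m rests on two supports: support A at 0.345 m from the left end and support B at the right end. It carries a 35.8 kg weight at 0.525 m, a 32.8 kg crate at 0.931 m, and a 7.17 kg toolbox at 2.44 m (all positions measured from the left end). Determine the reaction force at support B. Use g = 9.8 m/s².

R_B ≈ 170 N

About support A:
Weight: 35.8 × 9.8 = 350.8 N down at 0.525 m → arm 0.18 m, τ = 350.8 × 0.18 = 63.14 N·m clockwise.
Crate: 32.8 × 9.8 = 321.4 N down at 0.931 m → arm 0.586 m, τ = 321.4 × 0.586 = 188.3 N·m clockwise.
Toolbox: 7.17 × 9.8 = 70.27 N down at 2.44 m → arm 2.095 m, τ = 70.27 × 2.095 = 147.2 N·m clockwise.
Net load moment about support A = 398.6 N·m clockwise.
Reaction R at support B is upward at 2.69 m, arm 2.345 m → moment R × 2.345 counterclockwise.
For rotational equilibrium, R × 2.345 = 398.6, so R = 170 N.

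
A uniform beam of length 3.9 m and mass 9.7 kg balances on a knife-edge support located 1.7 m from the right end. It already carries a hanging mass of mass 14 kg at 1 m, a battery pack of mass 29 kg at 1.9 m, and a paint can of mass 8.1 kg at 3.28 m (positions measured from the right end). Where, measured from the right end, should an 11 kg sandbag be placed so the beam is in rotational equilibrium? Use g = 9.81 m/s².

Sum moments about the knife-edge support (at 1.7 m from the right end) (the support reaction has zero arm there).
Beam weight: 9.7 × 9.81 = 95.16 N down at 1.95 m → arm 0.25 m, τ = 95.16 × 0.25 = 23.79 N·m counterclockwise.
Hanging mass: 14 × 9.81 = 137.3 N down at 1 m → arm 0.7 m, τ = 137.3 × 0.7 = 96.11 N·m clockwise.
Battery pack: 29 × 9.81 = 284.5 N down at 1.9 m → arm 0.2 m, τ = 284.5 × 0.2 = 56.9 N·m counterclockwise.
Paint can: 8.1 × 9.81 = 79.46 N down at 3.28 m → arm 1.58 m, τ = 79.46 × 1.58 = 125.5 N·m counterclockwise.
Net moment of existing loads = 110.1 N·m counterclockwise.
The sandbag weighs 11 × 9.81 = 107.9 N and must supply an equal clockwise moment, so its lever arm about the knife-edge support is 110.1 / 107.9 = 1.02 m.
That puts it at 1.7 − 1.02 = 0.68 m from the right end.

x ≈ 0.68 m from the right end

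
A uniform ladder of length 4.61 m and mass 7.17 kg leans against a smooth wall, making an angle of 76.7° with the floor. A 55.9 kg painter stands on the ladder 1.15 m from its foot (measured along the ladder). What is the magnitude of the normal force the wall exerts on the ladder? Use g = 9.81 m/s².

N_wall ≈ 40.7 N

Take moments about the foot of the ladder.
Ladder weight 7.17×9.81 = 70.34 N acts at 2.305 m along the ladder; its horizontal arm is 2.305·cos76.7° = 0.5303 m → τ = 37.3 N·m clockwise.
Painter: 55.9×9.81 = 548.4 N at 1.15 m → arm 0.2646 m → τ = 145.1 N·m clockwise.
Wall normal N acts horizontally at the top; its moment arm is the height L sinθ = 4.61·sin76.7° = 4.486 m, counterclockwise.
Setting net torque to zero: N × 4.486 = 182.4 → N = 40.7 N.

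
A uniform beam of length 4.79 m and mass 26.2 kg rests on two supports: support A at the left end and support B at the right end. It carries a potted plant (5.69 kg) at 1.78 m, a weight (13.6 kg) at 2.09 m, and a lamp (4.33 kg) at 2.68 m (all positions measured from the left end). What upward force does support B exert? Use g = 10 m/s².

R_B ≈ 236 N

Sum moments about support A (its reaction then has zero moment arm).
Beam weight: 26.2 × 10 = 262 N down at 2.395 m → arm 2.395 m, τ = 262 × 2.395 = 627.5 N·m clockwise.
Potted plant: 5.69 × 10 = 56.9 N down at 1.78 m → arm 1.78 m, τ = 56.9 × 1.78 = 101.3 N·m clockwise.
Weight: 13.6 × 10 = 136 N down at 2.09 m → arm 2.09 m, τ = 136 × 2.09 = 284.2 N·m clockwise.
Lamp: 4.33 × 10 = 43.3 N down at 2.68 m → arm 2.68 m, τ = 43.3 × 2.68 = 116 N·m clockwise.
Net load moment about support A = 1129 N·m clockwise.
Reaction R at support B is upward at 4.79 m, arm 4.79 m → moment R × 4.79 counterclockwise.
Στ = 0 ⇒ R × 4.79 = 1129 ⇒ R = 236 N.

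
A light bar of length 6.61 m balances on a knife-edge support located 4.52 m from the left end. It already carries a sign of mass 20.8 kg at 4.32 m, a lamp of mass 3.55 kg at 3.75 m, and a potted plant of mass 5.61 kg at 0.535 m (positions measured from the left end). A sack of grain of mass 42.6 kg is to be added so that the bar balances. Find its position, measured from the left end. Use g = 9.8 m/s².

Sum moments about the knife-edge support (at 4.52 m from the left end) (the support reaction has zero arm there).
Sign: 20.8 × 9.8 = 203.8 N down at 4.32 m → arm 0.2 m, τ = 203.8 × 0.2 = 40.76 N·m counterclockwise.
Lamp: 3.55 × 9.8 = 34.79 N down at 3.75 m → arm 0.77 m, τ = 34.79 × 0.77 = 26.79 N·m counterclockwise.
Potted plant: 5.61 × 9.8 = 54.98 N down at 0.535 m → arm 3.985 m, τ = 54.98 × 3.985 = 219.1 N·m counterclockwise.
Net moment of existing loads = 286.6 N·m counterclockwise.
The sack of grain weighs 42.6 × 9.8 = 417.5 N and must supply an equal clockwise moment, so its lever arm about the knife-edge support is 286.6 / 417.5 = 0.686 m.
That puts it at 4.52 + 0.686 = 5.21 m from the left end.

x ≈ 5.21 m from the left end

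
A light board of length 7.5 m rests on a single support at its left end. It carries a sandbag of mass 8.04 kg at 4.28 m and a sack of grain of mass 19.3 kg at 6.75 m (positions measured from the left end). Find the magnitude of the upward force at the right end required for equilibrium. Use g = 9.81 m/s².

F ≈ 215 N

Taking torques about the left end:
Sandbag: 8.04 × 9.81 = 78.87 N down at 4.28 m → arm 4.28 m, τ = 78.87 × 4.28 = 337.6 N·m clockwise.
Sack of grain: 19.3 × 9.81 = 189.3 N down at 6.75 m → arm 6.75 m, τ = 189.3 × 6.75 = 1278 N·m clockwise.
Net moment of the loads = 1616 N·m clockwise.
The upward force F acts at the right end, arm 7.5 m, giving F × 7.5 counterclockwise.
Setting net torque to zero: F × 7.5 = 1616 → F = 1616 / 7.5 = 215 N.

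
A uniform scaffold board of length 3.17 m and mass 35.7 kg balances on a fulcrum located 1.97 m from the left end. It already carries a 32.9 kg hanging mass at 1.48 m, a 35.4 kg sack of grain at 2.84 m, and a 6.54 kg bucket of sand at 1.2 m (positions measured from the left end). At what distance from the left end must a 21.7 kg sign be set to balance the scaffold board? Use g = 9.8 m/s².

Sum moments about the fulcrum (at 1.97 m from the left end) (the support reaction has zero arm there).
Beam weight: 35.7 × 9.8 = 349.9 N down at 1.585 m → arm 0.385 m, τ = 349.9 × 0.385 = 134.7 N·m counterclockwise.
Hanging mass: 32.9 × 9.8 = 322.4 N down at 1.48 m → arm 0.49 m, τ = 322.4 × 0.49 = 158 N·m counterclockwise.
Sack of grain: 35.4 × 9.8 = 346.9 N down at 2.84 m → arm 0.87 m, τ = 346.9 × 0.87 = 301.8 N·m clockwise.
Bucket of sand: 6.54 × 9.8 = 64.09 N down at 1.2 m → arm 0.77 m, τ = 64.09 × 0.77 = 49.35 N·m counterclockwise.
Net moment of existing loads = 40.25 N·m counterclockwise.
The sign weighs 21.7 × 9.8 = 212.7 N and must supply an equal clockwise moment, so its lever arm about the fulcrum is 40.25 / 212.7 = 0.189 m.
That puts it at 1.97 + 0.189 = 2.16 m from the left end.

x ≈ 2.16 m from the left end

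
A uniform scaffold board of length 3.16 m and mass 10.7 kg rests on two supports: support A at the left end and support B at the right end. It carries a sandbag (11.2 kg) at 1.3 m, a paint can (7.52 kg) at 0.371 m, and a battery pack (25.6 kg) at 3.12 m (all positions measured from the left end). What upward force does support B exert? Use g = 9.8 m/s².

Take moments about support A.
Beam weight: 10.7 × 9.8 = 104.9 N down at 1.58 m → arm 1.58 m, τ = 104.9 × 1.58 = 165.7 N·m clockwise.
Sandbag: 11.2 × 9.8 = 109.8 N down at 1.3 m → arm 1.3 m, τ = 109.8 × 1.3 = 142.7 N·m clockwise.
Paint can: 7.52 × 9.8 = 73.7 N down at 0.371 m → arm 0.371 m, τ = 73.7 × 0.371 = 27.34 N·m clockwise.
Battery pack: 25.6 × 9.8 = 250.9 N down at 3.12 m → arm 3.12 m, τ = 250.9 × 3.12 = 782.8 N·m clockwise.
Net load moment about support A = 1119 N·m clockwise.
Reaction R at support B is upward at 3.16 m, arm 3.16 m → moment R × 3.16 counterclockwise.
Στ = 0 ⇒ R × 3.16 = 1119 ⇒ R = 354 N.

R_B ≈ 354 N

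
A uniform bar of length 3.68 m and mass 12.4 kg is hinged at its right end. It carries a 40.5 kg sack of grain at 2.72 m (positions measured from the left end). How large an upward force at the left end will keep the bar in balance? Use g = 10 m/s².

F ≈ 168 N

Taking torques about the right end:
Beam weight: 12.4 × 10 = 124 N down at 1.84 m → arm 1.84 m, τ = 124 × 1.84 = 228.2 N·m counterclockwise.
Sack of grain: 40.5 × 10 = 405 N down at 2.72 m → arm 0.96 m, τ = 405 × 0.96 = 388.8 N·m counterclockwise.
Net moment of the loads = 617 N·m counterclockwise.
The upward force F acts at the left end, arm 3.68 m, giving F × 3.68 clockwise.
For rotational equilibrium, F × 3.68 = 617, so F = 617 / 3.68 = 168 N.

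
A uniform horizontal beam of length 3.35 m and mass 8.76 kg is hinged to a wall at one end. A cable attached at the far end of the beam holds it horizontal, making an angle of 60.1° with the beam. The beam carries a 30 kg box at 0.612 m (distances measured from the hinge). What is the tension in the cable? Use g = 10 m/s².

Sum moments about the hinge (the unknown hinge reaction has zero arm there).
Beam weight: 8.76 × 10 = 87.6 N down at 1.675 m → arm 1.675 m, τ = 87.6 × 1.675 = 146.7 N·m clockwise.
Box: 30 × 10 = 300 N down at 0.612 m → arm 0.612 m, τ = 300 × 0.612 = 183.6 N·m clockwise.
Total clockwise load moment = 330.3 N·m.
The cable tension T acts at 3.35 m; only its component perpendicular to the beam, T sinθ, produces torque. sin 60.1° = 0.8669.
For rotational equilibrium, T × 3.35 × 0.8669 = 330.3, so T = 330.3 / 2.904 = 114 N.

T ≈ 114 N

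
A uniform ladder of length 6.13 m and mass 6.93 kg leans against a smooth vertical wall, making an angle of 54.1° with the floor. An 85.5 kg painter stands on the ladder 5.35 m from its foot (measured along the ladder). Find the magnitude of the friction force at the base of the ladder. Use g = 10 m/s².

f ≈ 565 N

Taking torques about the foot of the ladder:
Ladder weight 6.93×10 = 69.3 N acts at 3.065 m along the ladder; its horizontal arm is 3.065·cos54.1° = 1.797 m → τ = 124.5 N·m clockwise.
Painter: 85.5×10 = 855 N at 5.35 m → arm 3.137 m → τ = 2682 N·m clockwise.
Wall normal N acts horizontally at the top; its moment arm is the height L sinθ = 6.13·sin54.1° = 4.966 m, counterclockwise.
Setting net torque to zero: N × 4.966 = 2806 → N = 565 N.
ΣFx = 0: friction at the foot balances the wall's push, so f = N_wall = 565 N.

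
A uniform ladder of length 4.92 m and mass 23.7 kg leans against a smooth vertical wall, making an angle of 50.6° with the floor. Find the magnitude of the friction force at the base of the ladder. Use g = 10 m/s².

f ≈ 97.3 N

Sum moments about the foot of the ladder (the floor normal and friction both act there and drop out).
Ladder weight 23.7×10 = 237 N acts at 2.46 m along the ladder; its horizontal arm is 2.46·cos50.6° = 1.561 m → τ = 370 N·m clockwise.
Wall normal N acts horizontally at the top; its moment arm is the height L sinθ = 4.92·sin50.6° = 3.802 m, counterclockwise.
Setting net torque to zero: N × 3.802 = 370 → N = 97.3 N.
ΣFx = 0: friction at the foot balances the wall's push, so f = N_wall = 97.3 N.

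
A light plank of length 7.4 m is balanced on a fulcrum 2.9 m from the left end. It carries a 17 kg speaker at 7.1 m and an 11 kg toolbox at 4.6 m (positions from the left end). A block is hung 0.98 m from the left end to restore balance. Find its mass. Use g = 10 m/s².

m ≈ 46.9 kg

About the fulcrum (at 2.9 m from the left end):
Speaker: 17 × 10 = 170 N down at 7.1 m → arm 4.2 m, τ = 170 × 4.2 = 714 N·m clockwise.
Toolbox: 11 × 10 = 110 N down at 4.6 m → arm 1.7 m, τ = 110 × 1.7 = 187 N·m clockwise.
Net moment of known loads = 901 N·m clockwise.
An unknown mass m at 0.98 m has arm 1.92 m; its moment is m·g·1.92 counterclockwise.
For rotational equilibrium, m × 10 × 1.92 = 901, so m = 901 / (10 × 1.92) = 46.9 kg.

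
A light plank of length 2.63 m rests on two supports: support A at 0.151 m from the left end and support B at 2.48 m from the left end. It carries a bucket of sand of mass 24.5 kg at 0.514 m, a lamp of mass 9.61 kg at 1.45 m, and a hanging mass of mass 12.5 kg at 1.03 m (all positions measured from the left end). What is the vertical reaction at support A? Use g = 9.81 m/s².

About support B:
Bucket of sand: 24.5 × 9.81 = 240.3 N down at 0.514 m → arm 1.966 m, τ = 240.3 × 1.966 = 472.4 N·m counterclockwise.
Lamp: 9.61 × 9.81 = 94.27 N down at 1.45 m → arm 1.03 m, τ = 94.27 × 1.03 = 97.1 N·m counterclockwise.
Hanging mass: 12.5 × 9.81 = 122.6 N down at 1.03 m → arm 1.45 m, τ = 122.6 × 1.45 = 177.8 N·m counterclockwise.
Net load moment about support B = 747.3 N·m counterclockwise.
Reaction R at support A is upward at 0.151 m, arm 2.329 m → moment R × 2.329 clockwise.
For rotational equilibrium, R × 2.329 = 747.3, so R = 321 N.

R_A ≈ 321 N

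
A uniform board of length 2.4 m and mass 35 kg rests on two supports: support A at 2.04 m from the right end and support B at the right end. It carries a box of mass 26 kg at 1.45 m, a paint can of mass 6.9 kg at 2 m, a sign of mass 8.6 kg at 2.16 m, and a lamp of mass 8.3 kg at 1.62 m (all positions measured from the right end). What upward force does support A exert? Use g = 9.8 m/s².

R_A ≈ 603 N

Sum moments about support B (its reaction then has zero moment arm).
Beam weight: 35 × 9.8 = 343 N down at 1.2 m → arm 1.2 m, τ = 343 × 1.2 = 411.6 N·m counterclockwise.
Box: 26 × 9.8 = 254.8 N down at 1.45 m → arm 1.45 m, τ = 254.8 × 1.45 = 369.5 N·m counterclockwise.
Paint can: 6.9 × 9.8 = 67.62 N down at 2 m → arm 2 m, τ = 67.62 × 2 = 135.2 N·m counterclockwise.
Sign: 8.6 × 9.8 = 84.28 N down at 2.16 m → arm 2.16 m, τ = 84.28 × 2.16 = 182 N·m counterclockwise.
Lamp: 8.3 × 9.8 = 81.34 N down at 1.62 m → arm 1.62 m, τ = 81.34 × 1.62 = 131.8 N·m counterclockwise.
Net load moment about support B = 1230 N·m counterclockwise.
Reaction R at support A is upward at 2.04 m, arm 2.04 m → moment R × 2.04 clockwise.
Setting net torque to zero: R × 2.04 = 1230 → R = 603 N.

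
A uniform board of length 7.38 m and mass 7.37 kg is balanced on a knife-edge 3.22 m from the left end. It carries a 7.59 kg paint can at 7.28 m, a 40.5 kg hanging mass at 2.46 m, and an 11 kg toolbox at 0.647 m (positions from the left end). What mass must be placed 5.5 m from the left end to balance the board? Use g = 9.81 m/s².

Take moments about the knife-edge (at 3.22 m from the left end).
Beam weight: 7.37 × 9.81 = 72.3 N down at 3.69 m → arm 0.47 m, τ = 72.3 × 0.47 = 33.98 N·m clockwise.
Paint can: 7.59 × 9.81 = 74.46 N down at 7.28 m → arm 4.06 m, τ = 74.46 × 4.06 = 302.3 N·m clockwise.
Hanging mass: 40.5 × 9.81 = 397.3 N down at 2.46 m → arm 0.76 m, τ = 397.3 × 0.76 = 301.9 N·m counterclockwise.
Toolbox: 11 × 9.81 = 107.9 N down at 0.647 m → arm 2.573 m, τ = 107.9 × 2.573 = 277.6 N·m counterclockwise.
Net moment of known loads = 243.2 N·m counterclockwise.
An unknown mass m at 5.5 m has arm 2.28 m; its moment is m·g·2.28 clockwise.
Balancing moments: m × 9.81 × 2.28 = 243.2, giving m = 243.2 / (9.81 × 2.28) = 10.9 kg.

m ≈ 10.9 kg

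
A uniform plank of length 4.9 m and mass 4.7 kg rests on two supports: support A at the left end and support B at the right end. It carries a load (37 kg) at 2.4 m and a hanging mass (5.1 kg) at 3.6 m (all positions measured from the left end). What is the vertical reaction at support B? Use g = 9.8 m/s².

Choose support A as the axis so its reaction then has zero moment arm.
Beam weight: 4.7 × 9.8 = 46.06 N down at 2.45 m → arm 2.45 m, τ = 46.06 × 2.45 = 112.8 N·m clockwise.
Load: 37 × 9.8 = 362.6 N down at 2.4 m → arm 2.4 m, τ = 362.6 × 2.4 = 870.2 N·m clockwise.
Hanging mass: 5.1 × 9.8 = 49.98 N down at 3.6 m → arm 3.6 m, τ = 49.98 × 3.6 = 179.9 N·m clockwise.
Net load moment about support A = 1163 N·m clockwise.
Reaction R at support B is upward at 4.9 m, arm 4.9 m → moment R × 4.9 counterclockwise.
Στ = 0 ⇒ R × 4.9 = 1163 ⇒ R = 237 N.

R_B ≈ 237 N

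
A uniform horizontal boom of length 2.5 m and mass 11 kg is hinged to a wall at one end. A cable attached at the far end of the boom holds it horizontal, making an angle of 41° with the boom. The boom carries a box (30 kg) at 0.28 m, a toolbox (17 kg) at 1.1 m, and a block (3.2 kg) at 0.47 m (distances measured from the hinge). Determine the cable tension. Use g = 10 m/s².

Choose the hinge as the axis so the unknown hinge reaction has zero arm there.
Beam weight: 11 × 10 = 110 N down at 1.25 m → arm 1.25 m, τ = 110 × 1.25 = 137.5 N·m clockwise.
Box: 30 × 10 = 300 N down at 0.28 m → arm 0.28 m, τ = 300 × 0.28 = 84 N·m clockwise.
Toolbox: 17 × 10 = 170 N down at 1.1 m → arm 1.1 m, τ = 170 × 1.1 = 187 N·m clockwise.
Block: 3.2 × 10 = 32 N down at 0.47 m → arm 0.47 m, τ = 32 × 0.47 = 15.04 N·m clockwise.
Total clockwise load moment = 423.5 N·m.
The cable tension T acts at 2.5 m; only its component perpendicular to the boom, T sinθ, produces torque. sin 41° = 0.6561.
Στ = 0 ⇒ T × 2.5 × 0.6561 = 423.5 ⇒ T = 423.5 / 1.64 = 258 N.

T ≈ 258 N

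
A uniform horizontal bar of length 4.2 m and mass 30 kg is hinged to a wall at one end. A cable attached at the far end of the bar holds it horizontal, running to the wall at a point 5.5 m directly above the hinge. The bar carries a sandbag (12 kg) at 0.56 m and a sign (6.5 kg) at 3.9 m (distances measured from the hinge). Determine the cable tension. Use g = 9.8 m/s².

Sum moments about the hinge (the unknown hinge reaction has zero arm there).
Beam weight: 30 × 9.8 = 294 N down at 2.1 m → arm 2.1 m, τ = 294 × 2.1 = 617.4 N·m clockwise.
Sandbag: 12 × 9.8 = 117.6 N down at 0.56 m → arm 0.56 m, τ = 117.6 × 0.56 = 65.86 N·m clockwise.
Sign: 6.5 × 9.8 = 63.7 N down at 3.9 m → arm 3.9 m, τ = 63.7 × 3.9 = 248.4 N·m clockwise.
Total clockwise load moment = 931.7 N·m.
The cable tension T acts at 4.2 m; only its component perpendicular to the bar, T sinθ, produces torque. sinθ = h/√(h²+d²) = 5.5/√(5.5²+4.2²) = 0.7948.
Στ = 0 ⇒ T × 4.2 × 0.7948 = 931.7 ⇒ T = 931.7 / 3.338 = 279 N.

T ≈ 279 N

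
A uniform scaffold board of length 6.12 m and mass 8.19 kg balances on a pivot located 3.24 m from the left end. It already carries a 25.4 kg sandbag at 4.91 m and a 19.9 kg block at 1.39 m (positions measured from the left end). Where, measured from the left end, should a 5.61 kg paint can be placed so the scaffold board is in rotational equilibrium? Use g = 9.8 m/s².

x ≈ 2.5 m from the left end

Taking torques about the pivot (at 3.24 m from the left end):
Beam weight: 8.19 × 9.8 = 80.26 N down at 3.06 m → arm 0.18 m, τ = 80.26 × 0.18 = 14.45 N·m counterclockwise.
Sandbag: 25.4 × 9.8 = 248.9 N down at 4.91 m → arm 1.67 m, τ = 248.9 × 1.67 = 415.7 N·m clockwise.
Block: 19.9 × 9.8 = 195 N down at 1.39 m → arm 1.85 m, τ = 195 × 1.85 = 360.8 N·m counterclockwise.
Net moment of existing loads = 40.45 N·m clockwise.
The paint can weighs 5.61 × 9.8 = 54.98 N and must supply an equal counterclockwise moment, so its lever arm about the pivot is 40.45 / 54.98 = 0.736 m.
That puts it at 3.24 − 0.736 = 2.5 m from the left end.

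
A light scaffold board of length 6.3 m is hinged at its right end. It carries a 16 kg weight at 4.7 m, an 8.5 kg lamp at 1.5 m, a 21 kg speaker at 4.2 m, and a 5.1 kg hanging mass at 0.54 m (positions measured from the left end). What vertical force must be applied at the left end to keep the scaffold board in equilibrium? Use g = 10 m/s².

Take moments about the right end.
Weight: 16 × 10 = 160 N down at 4.7 m → arm 1.6 m, τ = 160 × 1.6 = 256 N·m counterclockwise.
Lamp: 8.5 × 10 = 85 N down at 1.5 m → arm 4.8 m, τ = 85 × 4.8 = 408 N·m counterclockwise.
Speaker: 21 × 10 = 210 N down at 4.2 m → arm 2.1 m, τ = 210 × 2.1 = 441 N·m counterclockwise.
Hanging mass: 5.1 × 10 = 51 N down at 0.54 m → arm 5.76 m, τ = 51 × 5.76 = 293.8 N·m counterclockwise.
Net moment of the loads = 1399 N·m counterclockwise.
The upward force F acts at the left end, arm 6.3 m, giving F × 6.3 clockwise.
Balancing moments: F × 6.3 = 1399, giving F = 1399 / 6.3 = 222 N.

F ≈ 222 N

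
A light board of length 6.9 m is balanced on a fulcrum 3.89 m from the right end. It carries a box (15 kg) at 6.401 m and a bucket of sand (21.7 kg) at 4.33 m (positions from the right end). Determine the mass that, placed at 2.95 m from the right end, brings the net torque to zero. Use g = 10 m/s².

m ≈ 50.2 kg

About the fulcrum (at 3.89 m from the right end):
Box: 15 × 10 = 150 N down at 6.401 m → arm 2.511 m, τ = 150 × 2.511 = 376.7 N·m counterclockwise.
Bucket of sand: 21.7 × 10 = 217 N down at 4.33 m → arm 0.44 m, τ = 217 × 0.44 = 95.48 N·m counterclockwise.
Net moment of known loads = 472.2 N·m counterclockwise.
An unknown mass m at 2.95 m has arm 0.94 m; its moment is m·g·0.94 clockwise.
For rotational equilibrium, m × 10 × 0.94 = 472.2, so m = 472.2 / (10 × 0.94) = 50.2 kg.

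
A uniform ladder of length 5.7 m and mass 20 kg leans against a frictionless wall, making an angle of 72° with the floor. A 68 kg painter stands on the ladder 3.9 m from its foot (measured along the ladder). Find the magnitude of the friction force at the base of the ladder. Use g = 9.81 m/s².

About the foot of the ladder:
Ladder weight 20×9.81 = 196.2 N acts at 2.85 m along the ladder; its horizontal arm is 2.85·cos72° = 0.8807 m → τ = 172.8 N·m clockwise.
Painter: 68×9.81 = 667.1 N at 3.9 m → arm 1.205 m → τ = 803.9 N·m clockwise.
Wall normal N acts horizontally at the top; its moment arm is the height L sinθ = 5.7·sin72° = 5.421 m, counterclockwise.
Balancing moments: N × 5.421 = 976.7, giving N = 180 N.
ΣFx = 0: friction at the foot balances the wall's push, so f = N_wall = 180 N.

f ≈ 180 N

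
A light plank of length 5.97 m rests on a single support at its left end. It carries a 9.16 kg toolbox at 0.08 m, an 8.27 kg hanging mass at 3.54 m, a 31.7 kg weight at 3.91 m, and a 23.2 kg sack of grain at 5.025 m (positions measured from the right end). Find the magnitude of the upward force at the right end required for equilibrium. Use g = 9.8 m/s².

About the left end:
Toolbox: 9.16 × 9.8 = 89.77 N down at 0.08 m → arm 5.89 m, τ = 89.77 × 5.89 = 528.7 N·m clockwise.
Hanging mass: 8.27 × 9.8 = 81.05 N down at 3.54 m → arm 2.43 m, τ = 81.05 × 2.43 = 197 N·m clockwise.
Weight: 31.7 × 9.8 = 310.7 N down at 3.91 m → arm 2.06 m, τ = 310.7 × 2.06 = 640 N·m clockwise.
Sack of grain: 23.2 × 9.8 = 227.4 N down at 5.025 m → arm 0.945 m, τ = 227.4 × 0.945 = 214.9 N·m clockwise.
Net moment of the loads = 1581 N·m clockwise.
The upward force F acts at the right end, arm 5.97 m, giving F × 5.97 counterclockwise.
For rotational equilibrium, F × 5.97 = 1581, so F = 1581 / 5.97 = 265 N.

F ≈ 265 N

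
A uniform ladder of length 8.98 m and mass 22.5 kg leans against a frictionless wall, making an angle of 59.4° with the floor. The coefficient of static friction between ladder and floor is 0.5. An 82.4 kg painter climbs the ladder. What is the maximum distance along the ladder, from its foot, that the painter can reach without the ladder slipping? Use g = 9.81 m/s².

Sum moments about the foot of the ladder (the floor normal and friction both act there and drop out).
Ladder weight 22.5×9.81 = 220.7 N acts at 4.49 m along the ladder; its horizontal arm is 4.49·cos59.4° = 2.286 m → τ = 504.5 N·m clockwise.
Painter weight 82.4×9.81 = 808.3 N at distance d → arm d·cos59.4° → τ = 808.3·d·0.509 clockwise.
Wall normal N at the top has arm L sinθ = 7.729 m counterclockwise, so Στ = 0 gives N·7.729 = 504.5 + 411.4·d.
ΣFy = 0 ⇒ N_floor = 1029 N, so the maximum friction is μ_s·N_floor = 0.5×1029 = 514.5 N. ΣFx = 0 ⇒ N_wall = f, so at the slipping point N = 514.5 N.
Substituting: 514.5×7.729 = 504.5 + 411.4·d ⇒ d = (3977 − 504.5) / 411.4 = 8.44 m.

d ≈ 8.44 m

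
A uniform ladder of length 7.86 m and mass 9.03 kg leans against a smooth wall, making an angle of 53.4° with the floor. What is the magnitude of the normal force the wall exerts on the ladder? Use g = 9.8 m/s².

N_wall ≈ 32.9 N

About the foot of the ladder:
Ladder weight 9.03×9.8 = 88.49 N acts at 3.93 m along the ladder; its horizontal arm is 3.93·cos53.4° = 2.343 m → τ = 207.3 N·m clockwise.
Wall normal N acts horizontally at the top; its moment arm is the height L sinθ = 7.86·sin53.4° = 6.31 m, counterclockwise.
Setting net torque to zero: N × 6.31 = 207.3 → N = 32.9 N.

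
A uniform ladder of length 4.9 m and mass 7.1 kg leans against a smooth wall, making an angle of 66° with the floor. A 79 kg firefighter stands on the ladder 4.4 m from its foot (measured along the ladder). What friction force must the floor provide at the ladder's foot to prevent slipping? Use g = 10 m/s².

f ≈ 332 N

Sum moments about the foot of the ladder (the floor normal and friction both act there and drop out).
Ladder weight 7.1×10 = 71 N acts at 2.45 m along the ladder; its horizontal arm is 2.45·cos66° = 0.9965 m → τ = 70.75 N·m clockwise.
Firefighter: 79×10 = 790 N at 4.4 m → arm 1.79 m → τ = 1414 N·m clockwise.
Wall normal N acts horizontally at the top; its moment arm is the height L sinθ = 4.9·sin66° = 4.476 m, counterclockwise.
For rotational equilibrium, N × 4.476 = 1485, so N = 332 N.
ΣFx = 0: friction at the foot balances the wall's push, so f = N_wall = 332 N.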